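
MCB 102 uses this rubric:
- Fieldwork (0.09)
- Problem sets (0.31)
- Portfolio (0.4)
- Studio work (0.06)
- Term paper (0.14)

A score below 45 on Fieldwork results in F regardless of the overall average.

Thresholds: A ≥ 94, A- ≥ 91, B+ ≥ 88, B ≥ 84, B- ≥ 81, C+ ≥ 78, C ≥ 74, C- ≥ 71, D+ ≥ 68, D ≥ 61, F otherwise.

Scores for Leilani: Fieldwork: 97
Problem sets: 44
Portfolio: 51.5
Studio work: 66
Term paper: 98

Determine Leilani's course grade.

F

Fieldwork score 97 ≥ 45: minimum met.
Weighted total:
  Fieldwork 97 × 0.09 = 8.73
  Problem sets 44 × 0.31 = 13.64
  Portfolio 51.5 × 0.4 = 20.6
  Studio work 66 × 0.06 = 3.96
  Term paper 98 × 0.14 = 13.72
Sum = 60.65
60.65 < 61 → F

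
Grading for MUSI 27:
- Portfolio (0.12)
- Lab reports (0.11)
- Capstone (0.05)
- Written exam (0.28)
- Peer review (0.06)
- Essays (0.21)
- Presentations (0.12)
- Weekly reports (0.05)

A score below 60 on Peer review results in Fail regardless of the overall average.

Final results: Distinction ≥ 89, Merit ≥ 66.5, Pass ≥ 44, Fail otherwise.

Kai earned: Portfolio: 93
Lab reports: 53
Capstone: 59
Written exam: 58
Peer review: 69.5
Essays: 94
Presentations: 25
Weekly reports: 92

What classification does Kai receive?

Merit

Peer review score 69.5 ≥ 60: minimum met.
Weighted total:
  Portfolio 93 × 0.12 = 11.16
  Lab reports 53 × 0.11 = 5.83
  Capstone 59 × 0.05 = 2.95
  Written exam 58 × 0.28 = 16.24
  Peer review 69.5 × 0.06 = 4.17
  Essays 94 × 0.21 = 19.74
  Presentations 25 × 0.12 = 3
  Weekly reports 92 × 0.05 = 4.6
Sum = 67.69
67.69 is ≥ 66.5 and < 89 → Merit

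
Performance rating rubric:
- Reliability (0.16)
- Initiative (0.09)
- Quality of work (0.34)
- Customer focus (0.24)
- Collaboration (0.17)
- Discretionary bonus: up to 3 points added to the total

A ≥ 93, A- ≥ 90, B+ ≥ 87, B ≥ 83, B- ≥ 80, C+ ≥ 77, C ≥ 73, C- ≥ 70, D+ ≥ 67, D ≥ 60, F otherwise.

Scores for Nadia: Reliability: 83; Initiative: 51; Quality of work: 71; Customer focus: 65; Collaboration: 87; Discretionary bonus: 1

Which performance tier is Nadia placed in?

Weighted total:
  Reliability 83 × 0.16 = 13.28
  Initiative 51 × 0.09 = 4.59
  Quality of work 71 × 0.34 = 24.14
  Customer focus 65 × 0.24 = 15.6
  Collaboration 87 × 0.17 = 14.79
Sum = 72.4
Discretionary bonus: 72.4 + 1 = 73.4
73.4 is ≥ 73 and < 77 → C

C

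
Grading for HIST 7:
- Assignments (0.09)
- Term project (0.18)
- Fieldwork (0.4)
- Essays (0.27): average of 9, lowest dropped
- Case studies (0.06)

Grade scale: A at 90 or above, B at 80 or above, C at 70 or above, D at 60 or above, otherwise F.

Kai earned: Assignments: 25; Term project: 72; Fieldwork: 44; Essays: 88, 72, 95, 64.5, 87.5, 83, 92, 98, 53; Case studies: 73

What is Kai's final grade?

D

Essays: drop 53 → average of remaining 8 = 680/8 = 85
Weighted total:
  Assignments 25 × 0.09 = 2.25
  Term project 72 × 0.18 = 12.96
  Fieldwork 44 × 0.4 = 17.6
  Essays 85 × 0.27 = 22.95
  Case studies 73 × 0.06 = 4.38
Sum = 60.14
60.14 is ≥ 60 and < 70 → D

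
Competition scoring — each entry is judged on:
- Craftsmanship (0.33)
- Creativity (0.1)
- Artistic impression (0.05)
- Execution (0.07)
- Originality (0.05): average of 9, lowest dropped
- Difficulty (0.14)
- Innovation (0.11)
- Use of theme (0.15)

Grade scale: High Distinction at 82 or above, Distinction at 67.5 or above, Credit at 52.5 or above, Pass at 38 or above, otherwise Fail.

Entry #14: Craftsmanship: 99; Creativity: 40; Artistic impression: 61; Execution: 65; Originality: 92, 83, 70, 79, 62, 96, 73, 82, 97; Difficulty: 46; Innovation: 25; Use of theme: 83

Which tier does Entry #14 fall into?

Distinction

Originality: drop 62 → average of remaining 8 = 672/8 = 84
Weighted total:
  Craftsmanship 99 × 0.33 = 32.67
  Creativity 40 × 0.1 = 4
  Artistic impression 61 × 0.05 = 3.05
  Execution 65 × 0.07 = 4.55
  Originality 84 × 0.05 = 4.2
  Difficulty 46 × 0.14 = 6.44
  Innovation 25 × 0.11 = 2.75
  Use of theme 83 × 0.15 = 12.45
Sum = 70.11
70.11 is ≥ 67.5 and < 82 → Distinction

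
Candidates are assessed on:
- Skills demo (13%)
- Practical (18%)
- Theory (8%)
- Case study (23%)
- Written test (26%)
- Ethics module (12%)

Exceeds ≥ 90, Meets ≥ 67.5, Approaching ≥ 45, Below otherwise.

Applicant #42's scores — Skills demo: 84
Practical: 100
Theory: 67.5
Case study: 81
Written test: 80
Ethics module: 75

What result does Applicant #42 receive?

Weighted total:
  Skills demo 84 × 0.13 = 10.92
  Practical 100 × 0.18 = 18
  Theory 67.5 × 0.08 = 5.4
  Case study 81 × 0.23 = 18.63
  Written test 80 × 0.26 = 20.8
  Ethics module 75 × 0.12 = 9
Sum = 82.75
82.75 is ≥ 67.5 and < 90 → Meets

Meets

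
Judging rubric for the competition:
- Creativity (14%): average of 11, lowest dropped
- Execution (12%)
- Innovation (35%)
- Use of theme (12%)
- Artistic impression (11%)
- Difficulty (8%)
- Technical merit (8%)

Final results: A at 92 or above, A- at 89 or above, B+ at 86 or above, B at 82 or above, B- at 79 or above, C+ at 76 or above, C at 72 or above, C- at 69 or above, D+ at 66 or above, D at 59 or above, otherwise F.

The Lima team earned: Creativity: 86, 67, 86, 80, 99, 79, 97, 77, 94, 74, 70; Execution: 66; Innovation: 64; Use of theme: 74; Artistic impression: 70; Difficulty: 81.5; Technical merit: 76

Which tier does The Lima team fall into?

C-

Creativity: drop 67 → average of remaining 10 = 842/10 = 84.2
Weighted total:
  Creativity 84.2 × 0.14 = 11.788
  Execution 66 × 0.12 = 7.92
  Innovation 64 × 0.35 = 22.4
  Use of theme 74 × 0.12 = 8.88
  Artistic impression 70 × 0.11 = 7.7
  Difficulty 81.5 × 0.08 = 6.52
  Technical merit 76 × 0.08 = 6.08
Sum = 71.288
71.288 is ≥ 69 and < 72 → C-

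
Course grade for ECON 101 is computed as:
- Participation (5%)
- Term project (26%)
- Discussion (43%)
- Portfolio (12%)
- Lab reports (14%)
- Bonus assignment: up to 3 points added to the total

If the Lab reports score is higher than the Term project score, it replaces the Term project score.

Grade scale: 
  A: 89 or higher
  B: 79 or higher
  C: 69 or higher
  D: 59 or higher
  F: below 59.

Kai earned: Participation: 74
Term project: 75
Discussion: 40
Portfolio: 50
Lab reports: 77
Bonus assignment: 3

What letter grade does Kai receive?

Lab reports (77) > Term project (75), so Term project counts as 77.
Weighted total:
  Participation 74 × 0.05 = 3.7
  Term project 77 × 0.26 = 20.02
  Discussion 40 × 0.43 = 17.2
  Portfolio 50 × 0.12 = 6
  Lab reports 77 × 0.14 = 10.78
Sum = 57.7
Bonus assignment: 57.7 + 3 = 60.7
60.7 is ≥ 59 and < 69 → D

D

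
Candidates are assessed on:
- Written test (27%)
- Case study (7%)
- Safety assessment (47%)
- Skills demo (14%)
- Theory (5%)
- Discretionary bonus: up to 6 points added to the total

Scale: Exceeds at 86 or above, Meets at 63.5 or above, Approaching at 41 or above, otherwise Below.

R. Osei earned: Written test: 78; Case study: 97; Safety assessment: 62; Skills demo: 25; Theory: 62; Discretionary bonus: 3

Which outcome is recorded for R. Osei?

Meets

Weighted total:
  Written test 78 × 0.27 = 21.06
  Case study 97 × 0.07 = 6.79
  Safety assessment 62 × 0.47 = 29.14
  Skills demo 25 × 0.14 = 3.5
  Theory 62 × 0.05 = 3.1
Sum = 63.59
Discretionary bonus: 63.59 + 3 = 66.59
66.59 is ≥ 63.5 and < 86 → Meets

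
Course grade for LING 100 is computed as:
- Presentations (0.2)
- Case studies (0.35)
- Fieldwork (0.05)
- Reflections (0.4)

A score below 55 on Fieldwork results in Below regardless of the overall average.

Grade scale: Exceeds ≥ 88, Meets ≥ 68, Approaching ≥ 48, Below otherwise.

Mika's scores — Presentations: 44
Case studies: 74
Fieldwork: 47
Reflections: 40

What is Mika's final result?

Below

Fieldwork score 47 < 55: minimum not met.
Weighted total:
  Presentations 44 × 0.2 = 8.8
  Case studies 74 × 0.35 = 25.9
  Fieldwork 47 × 0.05 = 2.35
  Reflections 40 × 0.4 = 16
Sum = 53.05
Because the Fieldwork minimum was not met, the result is Below.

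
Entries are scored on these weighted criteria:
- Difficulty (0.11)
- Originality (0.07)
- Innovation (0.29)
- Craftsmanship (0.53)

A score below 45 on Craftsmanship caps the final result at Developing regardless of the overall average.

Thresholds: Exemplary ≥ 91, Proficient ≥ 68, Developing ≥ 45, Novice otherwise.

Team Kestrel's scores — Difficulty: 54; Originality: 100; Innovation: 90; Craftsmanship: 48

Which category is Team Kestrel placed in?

Developing

Craftsmanship score 48 ≥ 45: minimum met.
Weighted total:
  Difficulty 54 × 0.11 = 5.94
  Originality 100 × 0.07 = 7
  Innovation 90 × 0.29 = 26.1
  Craftsmanship 48 × 0.53 = 25.44
Sum = 64.48
64.48 is ≥ 45 and < 68 → Developing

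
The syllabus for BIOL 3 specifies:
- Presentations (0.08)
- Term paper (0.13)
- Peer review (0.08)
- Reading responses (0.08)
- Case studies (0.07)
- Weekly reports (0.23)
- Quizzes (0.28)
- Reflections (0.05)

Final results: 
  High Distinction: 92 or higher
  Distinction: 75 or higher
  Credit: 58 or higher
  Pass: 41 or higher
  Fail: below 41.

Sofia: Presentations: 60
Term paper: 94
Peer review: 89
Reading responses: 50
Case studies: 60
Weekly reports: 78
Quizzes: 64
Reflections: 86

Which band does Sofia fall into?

Weighted total:
  Presentations 60 × 0.08 = 4.8
  Term paper 94 × 0.13 = 12.22
  Peer review 89 × 0.08 = 7.12
  Reading responses 50 × 0.08 = 4
  Case studies 60 × 0.07 = 4.2
  Weekly reports 78 × 0.23 = 17.94
  Quizzes 64 × 0.28 = 17.92
  Reflections 86 × 0.05 = 4.3
Sum = 72.5
72.5 is ≥ 58 and < 75 → Credit

Credit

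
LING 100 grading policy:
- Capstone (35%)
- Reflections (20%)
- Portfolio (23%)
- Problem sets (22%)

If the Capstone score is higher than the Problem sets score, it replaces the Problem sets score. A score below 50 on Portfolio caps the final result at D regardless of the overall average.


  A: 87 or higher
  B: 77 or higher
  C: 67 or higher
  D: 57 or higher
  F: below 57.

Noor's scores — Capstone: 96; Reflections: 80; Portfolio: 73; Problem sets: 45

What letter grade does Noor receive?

Capstone (96) > Problem sets (45), so Problem sets counts as 96.
Portfolio score 73 ≥ 50: minimum met.
Weighted total:
  Capstone 96 × 0.35 = 33.6
  Reflections 80 × 0.2 = 16
  Portfolio 73 × 0.23 = 16.79
  Problem sets 96 × 0.22 = 21.12
Sum = 87.51
87.51 ≥ 87 → A

A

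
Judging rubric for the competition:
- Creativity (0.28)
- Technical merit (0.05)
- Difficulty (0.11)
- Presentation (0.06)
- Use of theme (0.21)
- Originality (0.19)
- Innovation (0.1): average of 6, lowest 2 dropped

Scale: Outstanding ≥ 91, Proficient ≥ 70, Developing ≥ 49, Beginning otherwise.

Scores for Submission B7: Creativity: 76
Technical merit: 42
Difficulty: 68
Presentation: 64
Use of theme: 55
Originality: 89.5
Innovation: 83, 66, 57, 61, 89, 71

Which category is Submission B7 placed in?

Innovation: drop 57, 61 → average of remaining 4 = 309/4 = 77.25
Weighted total:
  Creativity 76 × 0.28 = 21.28
  Technical merit 42 × 0.05 = 2.1
  Difficulty 68 × 0.11 = 7.48
  Presentation 64 × 0.06 = 3.84
  Use of theme 55 × 0.21 = 11.55
  Originality 89.5 × 0.19 = 17.005
  Innovation 77.25 × 0.1 = 7.725
Sum = 70.98
70.98 is ≥ 70 and < 91 → Proficient

Proficient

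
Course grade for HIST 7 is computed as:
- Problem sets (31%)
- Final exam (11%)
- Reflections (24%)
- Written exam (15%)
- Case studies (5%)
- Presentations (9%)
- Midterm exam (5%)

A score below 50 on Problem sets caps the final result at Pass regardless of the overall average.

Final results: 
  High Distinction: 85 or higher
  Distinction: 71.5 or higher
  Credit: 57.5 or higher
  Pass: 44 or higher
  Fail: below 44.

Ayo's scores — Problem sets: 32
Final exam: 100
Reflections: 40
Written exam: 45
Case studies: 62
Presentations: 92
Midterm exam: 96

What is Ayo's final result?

Pass

Problem sets score 32 < 50: minimum not met.
Weighted total:
  Problem sets 32 × 0.31 = 9.92
  Final exam 100 × 0.11 = 11
  Reflections 40 × 0.24 = 9.6
  Written exam 45 × 0.15 = 6.75
  Case studies 62 × 0.05 = 3.1
  Presentations 92 × 0.09 = 8.28
  Midterm exam 96 × 0.05 = 4.8
Sum = 53.45
53.45 would be Pass; cap at Pass applies → Pass.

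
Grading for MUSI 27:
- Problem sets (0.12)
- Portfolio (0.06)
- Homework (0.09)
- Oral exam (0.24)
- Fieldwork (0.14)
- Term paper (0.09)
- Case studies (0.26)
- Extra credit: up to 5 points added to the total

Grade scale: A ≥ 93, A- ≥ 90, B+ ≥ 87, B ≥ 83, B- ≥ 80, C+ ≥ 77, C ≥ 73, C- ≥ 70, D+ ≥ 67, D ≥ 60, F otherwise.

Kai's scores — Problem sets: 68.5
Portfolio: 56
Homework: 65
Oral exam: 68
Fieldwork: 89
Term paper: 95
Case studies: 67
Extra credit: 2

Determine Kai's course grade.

C

Weighted total:
  Problem sets 68.5 × 0.12 = 8.22
  Portfolio 56 × 0.06 = 3.36
  Homework 65 × 0.09 = 5.85
  Oral exam 68 × 0.24 = 16.32
  Fieldwork 89 × 0.14 = 12.46
  Term paper 95 × 0.09 = 8.55
  Case studies 67 × 0.26 = 17.42
Sum = 72.18
Extra credit: 72.18 + 2 = 74.18
74.18 is ≥ 73 and < 77 → C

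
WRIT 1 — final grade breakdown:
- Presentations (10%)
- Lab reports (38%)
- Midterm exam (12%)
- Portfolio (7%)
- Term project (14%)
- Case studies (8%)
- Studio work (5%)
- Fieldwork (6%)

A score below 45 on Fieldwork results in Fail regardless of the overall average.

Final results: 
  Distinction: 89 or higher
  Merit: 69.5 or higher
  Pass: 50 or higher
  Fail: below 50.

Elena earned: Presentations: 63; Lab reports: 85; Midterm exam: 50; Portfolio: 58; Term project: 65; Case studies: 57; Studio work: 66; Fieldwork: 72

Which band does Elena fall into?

Merit

Fieldwork score 72 ≥ 45: minimum met.
Weighted total:
  Presentations 63 × 0.1 = 6.3
  Lab reports 85 × 0.38 = 32.3
  Midterm exam 50 × 0.12 = 6
  Portfolio 58 × 0.07 = 4.06
  Term project 65 × 0.14 = 9.1
  Case studies 57 × 0.08 = 4.56
  Studio work 66 × 0.05 = 3.3
  Fieldwork 72 × 0.06 = 4.32
Sum = 69.94
69.94 is ≥ 69.5 and < 89 → Merit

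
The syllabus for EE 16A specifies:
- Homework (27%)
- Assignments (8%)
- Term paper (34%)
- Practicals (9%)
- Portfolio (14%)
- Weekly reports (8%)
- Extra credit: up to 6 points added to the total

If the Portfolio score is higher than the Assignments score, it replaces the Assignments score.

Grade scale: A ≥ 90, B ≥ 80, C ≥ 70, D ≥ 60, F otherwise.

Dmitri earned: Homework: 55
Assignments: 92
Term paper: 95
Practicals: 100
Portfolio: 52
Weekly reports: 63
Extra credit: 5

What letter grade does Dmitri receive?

B

Portfolio (52) ≤ Assignments (92), so Assignments stays at 92.
Weighted total:
  Homework 55 × 0.27 = 14.85
  Assignments 92 × 0.08 = 7.36
  Term paper 95 × 0.34 = 32.3
  Practicals 100 × 0.09 = 9
  Portfolio 52 × 0.14 = 7.28
  Weekly reports 63 × 0.08 = 5.04
Sum = 75.83
Extra credit: 75.83 + 5 = 80.83
80.83 is ≥ 80 and < 90 → B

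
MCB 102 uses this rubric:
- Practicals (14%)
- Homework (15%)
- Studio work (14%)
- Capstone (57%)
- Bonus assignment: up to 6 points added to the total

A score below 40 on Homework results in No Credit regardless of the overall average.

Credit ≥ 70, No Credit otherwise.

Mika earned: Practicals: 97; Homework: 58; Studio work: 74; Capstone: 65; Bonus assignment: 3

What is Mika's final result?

Homework score 58 ≥ 40: minimum met.
Weighted total:
  Practicals 97 × 0.14 = 13.58
  Homework 58 × 0.15 = 8.7
  Studio work 74 × 0.14 = 10.36
  Capstone 65 × 0.57 = 37.05
Sum = 69.69
Bonus assignment: 69.69 + 3 = 72.69
72.69 ≥ 70 → Credit

Credit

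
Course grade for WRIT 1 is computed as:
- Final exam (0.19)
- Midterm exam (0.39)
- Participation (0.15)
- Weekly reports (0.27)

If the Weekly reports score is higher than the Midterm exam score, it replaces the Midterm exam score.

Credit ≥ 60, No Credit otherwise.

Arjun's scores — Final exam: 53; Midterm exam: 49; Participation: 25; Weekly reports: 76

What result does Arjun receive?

Credit

Weekly reports (76) > Midterm exam (49), so Midterm exam counts as 76.
Weighted total:
  Final exam 53 × 0.19 = 10.07
  Midterm exam 76 × 0.39 = 29.64
  Participation 25 × 0.15 = 3.75
  Weekly reports 76 × 0.27 = 20.52
Sum = 63.98
63.98 ≥ 60 → Credit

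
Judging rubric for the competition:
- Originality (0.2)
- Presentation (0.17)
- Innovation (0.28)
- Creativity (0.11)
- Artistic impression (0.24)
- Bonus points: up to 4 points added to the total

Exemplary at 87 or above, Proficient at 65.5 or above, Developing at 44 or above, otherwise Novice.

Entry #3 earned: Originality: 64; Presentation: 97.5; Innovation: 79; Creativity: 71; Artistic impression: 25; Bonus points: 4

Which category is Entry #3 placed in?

Proficient

Weighted total:
  Originality 64 × 0.2 = 12.8
  Presentation 97.5 × 0.17 = 16.575
  Innovation 79 × 0.28 = 22.12
  Creativity 71 × 0.11 = 7.81
  Artistic impression 25 × 0.24 = 6
Sum = 65.305
Bonus points: 65.305 + 4 = 69.305
69.305 is ≥ 65.5 and < 87 → Proficient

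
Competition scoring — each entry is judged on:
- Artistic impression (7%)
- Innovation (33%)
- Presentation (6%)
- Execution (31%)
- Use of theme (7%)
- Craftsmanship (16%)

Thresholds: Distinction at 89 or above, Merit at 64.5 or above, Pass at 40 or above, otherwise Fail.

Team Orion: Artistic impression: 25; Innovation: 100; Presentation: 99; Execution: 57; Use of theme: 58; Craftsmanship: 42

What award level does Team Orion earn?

Merit

Weighted total:
  Artistic impression 25 × 0.07 = 1.75
  Innovation 100 × 0.33 = 33
  Presentation 99 × 0.06 = 5.94
  Execution 57 × 0.31 = 17.67
  Use of theme 58 × 0.07 = 4.06
  Craftsmanship 42 × 0.16 = 6.72
Sum = 69.14
69.14 is ≥ 64.5 and < 89 → Merit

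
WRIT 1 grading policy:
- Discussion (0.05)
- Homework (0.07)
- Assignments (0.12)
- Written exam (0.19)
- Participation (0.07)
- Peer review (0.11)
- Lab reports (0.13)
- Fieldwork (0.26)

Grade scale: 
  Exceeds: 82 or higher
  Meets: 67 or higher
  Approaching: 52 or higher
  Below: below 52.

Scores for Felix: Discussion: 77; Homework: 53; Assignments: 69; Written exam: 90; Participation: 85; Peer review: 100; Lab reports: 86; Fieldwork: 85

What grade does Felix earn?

Weighted total:
  Discussion 77 × 0.05 = 3.85
  Homework 53 × 0.07 = 3.71
  Assignments 69 × 0.12 = 8.28
  Written exam 90 × 0.19 = 17.1
  Participation 85 × 0.07 = 5.95
  Peer review 100 × 0.11 = 11
  Lab reports 86 × 0.13 = 11.18
  Fieldwork 85 × 0.26 = 22.1
Sum = 83.17
83.17 ≥ 82 → Exceeds

Exceeds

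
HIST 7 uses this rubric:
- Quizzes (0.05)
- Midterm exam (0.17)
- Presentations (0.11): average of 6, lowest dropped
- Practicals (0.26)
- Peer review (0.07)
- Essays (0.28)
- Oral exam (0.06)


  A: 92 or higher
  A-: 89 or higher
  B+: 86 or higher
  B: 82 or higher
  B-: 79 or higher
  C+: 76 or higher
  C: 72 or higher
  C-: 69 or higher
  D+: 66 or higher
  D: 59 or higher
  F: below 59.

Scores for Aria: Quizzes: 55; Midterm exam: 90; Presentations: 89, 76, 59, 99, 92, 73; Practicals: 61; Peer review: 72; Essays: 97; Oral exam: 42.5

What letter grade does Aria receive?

C+

Presentations: drop 59 → average of remaining 5 = 429/5 = 85.8
Weighted total:
  Quizzes 55 × 0.05 = 2.75
  Midterm exam 90 × 0.17 = 15.3
  Presentations 85.8 × 0.11 = 9.438
  Practicals 61 × 0.26 = 15.86
  Peer review 72 × 0.07 = 5.04
  Essays 97 × 0.28 = 27.16
  Oral exam 42.5 × 0.06 = 2.55
Sum = 78.098
78.098 is ≥ 76 and < 79 → C+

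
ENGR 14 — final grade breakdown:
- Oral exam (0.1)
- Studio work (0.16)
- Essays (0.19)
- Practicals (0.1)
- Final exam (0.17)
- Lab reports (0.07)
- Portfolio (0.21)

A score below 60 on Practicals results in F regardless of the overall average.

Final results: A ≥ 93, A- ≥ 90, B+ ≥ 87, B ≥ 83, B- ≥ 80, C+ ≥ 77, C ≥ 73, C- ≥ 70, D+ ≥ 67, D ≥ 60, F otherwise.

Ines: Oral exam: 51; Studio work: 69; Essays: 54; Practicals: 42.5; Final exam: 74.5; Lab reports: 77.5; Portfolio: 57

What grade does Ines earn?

F

Practicals score 42.5 < 60: minimum not met.
Weighted total:
  Oral exam 51 × 0.1 = 5.1
  Studio work 69 × 0.16 = 11.04
  Essays 54 × 0.19 = 10.26
  Practicals 42.5 × 0.1 = 4.25
  Final exam 74.5 × 0.17 = 12.665
  Lab reports 77.5 × 0.07 = 5.425
  Portfolio 57 × 0.21 = 11.97
Sum = 60.71
Because the Practicals minimum was not met, the result is F.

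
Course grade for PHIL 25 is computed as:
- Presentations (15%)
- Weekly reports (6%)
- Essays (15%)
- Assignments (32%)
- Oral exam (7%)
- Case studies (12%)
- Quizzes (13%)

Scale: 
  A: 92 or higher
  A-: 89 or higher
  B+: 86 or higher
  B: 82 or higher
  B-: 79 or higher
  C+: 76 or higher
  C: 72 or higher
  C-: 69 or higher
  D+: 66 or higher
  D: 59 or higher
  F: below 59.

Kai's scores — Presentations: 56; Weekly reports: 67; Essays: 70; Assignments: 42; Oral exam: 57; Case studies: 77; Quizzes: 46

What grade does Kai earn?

F

Weighted total:
  Presentations 56 × 0.15 = 8.4
  Weekly reports 67 × 0.06 = 4.02
  Essays 70 × 0.15 = 10.5
  Assignments 42 × 0.32 = 13.44
  Oral exam 57 × 0.07 = 3.99
  Case studies 77 × 0.12 = 9.24
  Quizzes 46 × 0.13 = 5.98
Sum = 55.57
55.57 < 59 → F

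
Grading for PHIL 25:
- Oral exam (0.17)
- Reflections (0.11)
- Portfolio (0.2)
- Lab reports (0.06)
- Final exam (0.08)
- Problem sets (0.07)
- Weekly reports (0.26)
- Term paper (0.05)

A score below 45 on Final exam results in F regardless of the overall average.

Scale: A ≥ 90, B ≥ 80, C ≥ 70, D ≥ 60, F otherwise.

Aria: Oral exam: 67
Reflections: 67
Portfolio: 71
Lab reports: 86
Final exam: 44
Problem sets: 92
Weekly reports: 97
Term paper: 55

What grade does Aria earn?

F

Final exam score 44 < 45: minimum not met.
Weighted total:
  Oral exam 67 × 0.17 = 11.39
  Reflections 67 × 0.11 = 7.37
  Portfolio 71 × 0.2 = 14.2
  Lab reports 86 × 0.06 = 5.16
  Final exam 44 × 0.08 = 3.52
  Problem sets 92 × 0.07 = 6.44
  Weekly reports 97 × 0.26 = 25.22
  Term paper 55 × 0.05 = 2.75
Sum = 76.05
Because the Final exam minimum was not met, the result is F.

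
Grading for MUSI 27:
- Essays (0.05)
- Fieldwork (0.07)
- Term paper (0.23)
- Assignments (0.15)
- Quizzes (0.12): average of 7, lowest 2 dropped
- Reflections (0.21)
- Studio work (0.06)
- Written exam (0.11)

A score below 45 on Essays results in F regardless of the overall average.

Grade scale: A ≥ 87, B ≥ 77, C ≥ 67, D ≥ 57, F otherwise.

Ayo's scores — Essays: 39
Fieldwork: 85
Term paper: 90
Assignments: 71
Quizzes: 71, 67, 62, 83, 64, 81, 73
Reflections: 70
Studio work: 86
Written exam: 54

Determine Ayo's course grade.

Quizzes: drop 62, 64 → average of remaining 5 = 375/5 = 75
Essays score 39 < 45: minimum not met.
Weighted total:
  Essays 39 × 0.05 = 1.95
  Fieldwork 85 × 0.07 = 5.95
  Term paper 90 × 0.23 = 20.7
  Assignments 71 × 0.15 = 10.65
  Quizzes 75 × 0.12 = 9
  Reflections 70 × 0.21 = 14.7
  Studio work 86 × 0.06 = 5.16
  Written exam 54 × 0.11 = 5.94
Sum = 74.05
Because the Essays minimum was not met, the result is F.

F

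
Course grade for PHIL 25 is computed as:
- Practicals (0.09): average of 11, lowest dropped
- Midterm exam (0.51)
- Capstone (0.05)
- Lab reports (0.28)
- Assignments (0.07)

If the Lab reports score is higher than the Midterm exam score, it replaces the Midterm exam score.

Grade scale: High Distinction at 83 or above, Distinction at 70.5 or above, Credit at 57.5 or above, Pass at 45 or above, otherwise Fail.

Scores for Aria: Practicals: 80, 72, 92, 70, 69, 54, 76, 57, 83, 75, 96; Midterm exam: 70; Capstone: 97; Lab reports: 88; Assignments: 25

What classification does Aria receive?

Practicals: drop 54 → average of remaining 10 = 770/10 = 77
Lab reports (88) > Midterm exam (70), so Midterm exam counts as 88.
Weighted total:
  Practicals 77 × 0.09 = 6.93
  Midterm exam 88 × 0.51 = 44.88
  Capstone 97 × 0.05 = 4.85
  Lab reports 88 × 0.28 = 24.64
  Assignments 25 × 0.07 = 1.75
Sum = 83.05
83.05 ≥ 83 → High Distinction

High Distinction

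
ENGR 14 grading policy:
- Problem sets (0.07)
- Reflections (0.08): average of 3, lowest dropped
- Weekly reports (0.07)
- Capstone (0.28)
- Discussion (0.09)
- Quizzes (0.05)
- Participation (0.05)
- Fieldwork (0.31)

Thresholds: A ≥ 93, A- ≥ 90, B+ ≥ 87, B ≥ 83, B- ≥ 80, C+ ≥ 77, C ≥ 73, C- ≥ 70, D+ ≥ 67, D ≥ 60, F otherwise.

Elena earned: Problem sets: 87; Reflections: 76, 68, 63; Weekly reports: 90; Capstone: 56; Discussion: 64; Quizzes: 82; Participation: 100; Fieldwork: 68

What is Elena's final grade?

Reflections: drop 63 → average of remaining 2 = 144/2 = 72
Weighted total:
  Problem sets 87 × 0.07 = 6.09
  Reflections 72 × 0.08 = 5.76
  Weekly reports 90 × 0.07 = 6.3
  Capstone 56 × 0.28 = 15.68
  Discussion 64 × 0.09 = 5.76
  Quizzes 82 × 0.05 = 4.1
  Participation 100 × 0.05 = 5
  Fieldwork 68 × 0.31 = 21.08
Sum = 69.77
69.77 is ≥ 67 and < 70 → D+

D+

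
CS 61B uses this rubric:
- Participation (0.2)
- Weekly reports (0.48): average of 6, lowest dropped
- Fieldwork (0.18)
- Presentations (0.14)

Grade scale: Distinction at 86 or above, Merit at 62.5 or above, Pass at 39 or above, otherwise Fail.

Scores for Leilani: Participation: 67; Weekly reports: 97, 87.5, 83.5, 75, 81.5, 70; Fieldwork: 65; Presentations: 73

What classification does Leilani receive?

Weekly reports: drop 70 → average of remaining 5 = 424.5/5 = 84.9
Weighted total:
  Participation 67 × 0.2 = 13.4
  Weekly reports 84.9 × 0.48 = 40.752
  Fieldwork 65 × 0.18 = 11.7
  Presentations 73 × 0.14 = 10.22
Sum = 76.072
76.072 is ≥ 62.5 and < 86 → Merit

Merit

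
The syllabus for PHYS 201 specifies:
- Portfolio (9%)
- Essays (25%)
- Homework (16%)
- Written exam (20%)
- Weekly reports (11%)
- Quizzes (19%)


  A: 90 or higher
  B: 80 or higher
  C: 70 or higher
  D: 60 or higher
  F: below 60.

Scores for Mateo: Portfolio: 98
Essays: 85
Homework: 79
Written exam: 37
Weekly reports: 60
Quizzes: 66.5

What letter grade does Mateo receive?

Weighted total:
  Portfolio 98 × 0.09 = 8.82
  Essays 85 × 0.25 = 21.25
  Homework 79 × 0.16 = 12.64
  Written exam 37 × 0.2 = 7.4
  Weekly reports 60 × 0.11 = 6.6
  Quizzes 66.5 × 0.19 = 12.635
Sum = 69.345
69.345 is ≥ 60 and < 70 → D

D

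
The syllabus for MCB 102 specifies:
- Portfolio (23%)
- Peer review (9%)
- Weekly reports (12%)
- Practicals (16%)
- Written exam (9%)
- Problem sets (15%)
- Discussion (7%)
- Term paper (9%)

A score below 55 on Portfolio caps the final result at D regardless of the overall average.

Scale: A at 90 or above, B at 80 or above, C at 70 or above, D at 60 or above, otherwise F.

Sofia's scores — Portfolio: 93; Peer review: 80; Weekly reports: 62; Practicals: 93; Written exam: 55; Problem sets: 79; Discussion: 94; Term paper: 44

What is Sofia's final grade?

Portfolio score 93 ≥ 55: minimum met.
Weighted total:
  Portfolio 93 × 0.23 = 21.39
  Peer review 80 × 0.09 = 7.2
  Weekly reports 62 × 0.12 = 7.44
  Practicals 93 × 0.16 = 14.88
  Written exam 55 × 0.09 = 4.95
  Problem sets 79 × 0.15 = 11.85
  Discussion 94 × 0.07 = 6.58
  Term paper 44 × 0.09 = 3.96
Sum = 78.25
78.25 is ≥ 70 and < 80 → C

C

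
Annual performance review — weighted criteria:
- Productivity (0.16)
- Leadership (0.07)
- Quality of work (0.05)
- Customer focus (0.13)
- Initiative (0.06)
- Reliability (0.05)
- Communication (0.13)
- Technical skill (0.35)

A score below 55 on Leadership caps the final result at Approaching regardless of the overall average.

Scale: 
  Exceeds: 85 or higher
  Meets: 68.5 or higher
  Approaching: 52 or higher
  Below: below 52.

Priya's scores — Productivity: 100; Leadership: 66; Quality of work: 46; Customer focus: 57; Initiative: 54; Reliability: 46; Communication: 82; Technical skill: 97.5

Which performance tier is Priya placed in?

Leadership score 66 ≥ 55: minimum met.
Weighted total:
  Productivity 100 × 0.16 = 16
  Leadership 66 × 0.07 = 4.62
  Quality of work 46 × 0.05 = 2.3
  Customer focus 57 × 0.13 = 7.41
  Initiative 54 × 0.06 = 3.24
  Reliability 46 × 0.05 = 2.3
  Communication 82 × 0.13 = 10.66
  Technical skill 97.5 × 0.35 = 34.125
Sum = 80.655
80.655 is ≥ 68.5 and < 85 → Meets

Meets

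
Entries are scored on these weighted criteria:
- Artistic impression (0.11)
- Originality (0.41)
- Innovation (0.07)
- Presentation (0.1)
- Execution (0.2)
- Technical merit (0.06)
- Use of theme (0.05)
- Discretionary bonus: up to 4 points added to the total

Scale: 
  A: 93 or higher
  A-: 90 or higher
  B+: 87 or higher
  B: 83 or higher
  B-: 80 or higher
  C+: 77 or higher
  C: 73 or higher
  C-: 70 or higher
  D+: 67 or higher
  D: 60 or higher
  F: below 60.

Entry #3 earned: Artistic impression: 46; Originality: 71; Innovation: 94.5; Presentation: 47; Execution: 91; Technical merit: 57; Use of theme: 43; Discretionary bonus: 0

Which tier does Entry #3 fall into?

Weighted total:
  Artistic impression 46 × 0.11 = 5.06
  Originality 71 × 0.41 = 29.11
  Innovation 94.5 × 0.07 = 6.615
  Presentation 47 × 0.1 = 4.7
  Execution 91 × 0.2 = 18.2
  Technical merit 57 × 0.06 = 3.42
  Use of theme 43 × 0.05 = 2.15
Sum = 69.255
Discretionary bonus: 69.255 + 0 = 69.255
69.255 is ≥ 67 and < 70 → D+

D+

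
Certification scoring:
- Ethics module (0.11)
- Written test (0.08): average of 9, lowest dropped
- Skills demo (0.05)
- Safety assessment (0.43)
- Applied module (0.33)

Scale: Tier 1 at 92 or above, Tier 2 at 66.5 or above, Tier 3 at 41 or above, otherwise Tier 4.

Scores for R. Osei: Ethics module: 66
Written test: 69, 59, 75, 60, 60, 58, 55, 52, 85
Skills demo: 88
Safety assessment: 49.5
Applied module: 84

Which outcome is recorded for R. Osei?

Tier 3

Written test: drop 52 → average of remaining 8 = 521/8 = 65.125
Weighted total:
  Ethics module 66 × 0.11 = 7.26
  Written test 65.125 × 0.08 = 5.21
  Skills demo 88 × 0.05 = 4.4
  Safety assessment 49.5 × 0.43 = 21.285
  Applied module 84 × 0.33 = 27.72
Sum = 65.875
65.875 is ≥ 41 and < 66.5 → Tier 3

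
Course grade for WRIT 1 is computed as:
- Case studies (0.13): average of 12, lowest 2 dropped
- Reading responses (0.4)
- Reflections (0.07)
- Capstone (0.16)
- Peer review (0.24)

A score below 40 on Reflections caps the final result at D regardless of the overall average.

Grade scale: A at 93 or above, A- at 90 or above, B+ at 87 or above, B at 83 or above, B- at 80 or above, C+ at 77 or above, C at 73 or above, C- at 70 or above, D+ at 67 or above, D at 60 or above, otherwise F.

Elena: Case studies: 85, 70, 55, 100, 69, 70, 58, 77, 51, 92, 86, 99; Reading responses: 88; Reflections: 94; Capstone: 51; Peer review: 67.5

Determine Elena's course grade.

Case studies: drop 51, 55 → average of remaining 10 = 806/10 = 80.6
Reflections score 94 ≥ 40: minimum met.
Weighted total:
  Case studies 80.6 × 0.13 = 10.478
  Reading responses 88 × 0.4 = 35.2
  Reflections 94 × 0.07 = 6.58
  Capstone 51 × 0.16 = 8.16
  Peer review 67.5 × 0.24 = 16.2
Sum = 76.618
76.618 is ≥ 73 and < 77 → C

C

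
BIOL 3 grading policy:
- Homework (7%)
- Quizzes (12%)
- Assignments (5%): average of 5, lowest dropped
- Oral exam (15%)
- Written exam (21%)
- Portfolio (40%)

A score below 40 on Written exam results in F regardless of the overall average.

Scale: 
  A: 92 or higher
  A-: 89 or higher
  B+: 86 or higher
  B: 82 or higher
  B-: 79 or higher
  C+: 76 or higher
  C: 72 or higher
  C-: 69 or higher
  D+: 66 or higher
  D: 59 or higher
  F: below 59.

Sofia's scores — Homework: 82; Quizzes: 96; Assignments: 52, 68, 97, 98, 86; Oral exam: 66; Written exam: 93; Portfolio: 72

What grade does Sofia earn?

B-

Assignments: drop 52 → average of remaining 4 = 349/4 = 87.25
Written exam score 93 ≥ 40: minimum met.
Weighted total:
  Homework 82 × 0.07 = 5.74
  Quizzes 96 × 0.12 = 11.52
  Assignments 87.25 × 0.05 = 4.3625
  Oral exam 66 × 0.15 = 9.9
  Written exam 93 × 0.21 = 19.53
  Portfolio 72 × 0.4 = 28.8
Sum = 79.8525
79.8525 is ≥ 79 and < 82 → B-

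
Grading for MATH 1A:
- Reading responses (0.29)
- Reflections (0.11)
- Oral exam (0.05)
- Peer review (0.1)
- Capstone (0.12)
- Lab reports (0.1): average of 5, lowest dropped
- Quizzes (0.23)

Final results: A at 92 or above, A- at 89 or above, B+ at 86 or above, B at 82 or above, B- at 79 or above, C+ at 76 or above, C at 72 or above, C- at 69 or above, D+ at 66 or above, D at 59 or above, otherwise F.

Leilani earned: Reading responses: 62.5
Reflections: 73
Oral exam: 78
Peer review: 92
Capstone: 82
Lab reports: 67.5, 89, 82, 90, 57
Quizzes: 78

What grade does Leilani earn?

C

Lab reports: drop 57 → average of remaining 4 = 328.5/4 = 82.125
Weighted total:
  Reading responses 62.5 × 0.29 = 18.125
  Reflections 73 × 0.11 = 8.03
  Oral exam 78 × 0.05 = 3.9
  Peer review 92 × 0.1 = 9.2
  Capstone 82 × 0.12 = 9.84
  Lab reports 82.125 × 0.1 = 8.2125
  Quizzes 78 × 0.23 = 17.94
Sum = 75.2475
75.2475 is ≥ 72 and < 76 → C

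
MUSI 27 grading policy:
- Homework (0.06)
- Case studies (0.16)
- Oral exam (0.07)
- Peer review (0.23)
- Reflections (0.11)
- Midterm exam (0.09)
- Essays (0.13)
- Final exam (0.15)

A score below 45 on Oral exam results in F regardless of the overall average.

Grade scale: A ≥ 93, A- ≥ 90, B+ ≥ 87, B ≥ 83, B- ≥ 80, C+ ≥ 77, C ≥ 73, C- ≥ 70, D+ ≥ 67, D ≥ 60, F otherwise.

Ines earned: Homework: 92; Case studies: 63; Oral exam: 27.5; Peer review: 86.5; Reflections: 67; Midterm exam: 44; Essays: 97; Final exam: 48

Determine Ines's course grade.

F

Oral exam score 27.5 < 45: minimum not met.
Weighted total:
  Homework 92 × 0.06 = 5.52
  Case studies 63 × 0.16 = 10.08
  Oral exam 27.5 × 0.07 = 1.925
  Peer review 86.5 × 0.23 = 19.895
  Reflections 67 × 0.11 = 7.37
  Midterm exam 44 × 0.09 = 3.96
  Essays 97 × 0.13 = 12.61
  Final exam 48 × 0.15 = 7.2
Sum = 68.56
Because the Oral exam minimum was not met, the result is F.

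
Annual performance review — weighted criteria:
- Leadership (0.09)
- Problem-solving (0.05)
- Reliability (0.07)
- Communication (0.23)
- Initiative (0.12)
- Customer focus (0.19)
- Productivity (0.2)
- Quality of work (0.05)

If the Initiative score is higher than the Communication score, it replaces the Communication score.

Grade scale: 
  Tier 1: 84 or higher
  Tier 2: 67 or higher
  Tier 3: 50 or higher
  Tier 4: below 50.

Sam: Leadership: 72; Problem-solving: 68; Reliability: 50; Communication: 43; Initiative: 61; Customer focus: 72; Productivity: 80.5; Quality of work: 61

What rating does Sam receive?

Initiative (61) > Communication (43), so Communication counts as 61.
Weighted total:
  Leadership 72 × 0.09 = 6.48
  Problem-solving 68 × 0.05 = 3.4
  Reliability 50 × 0.07 = 3.5
  Communication 61 × 0.23 = 14.03
  Initiative 61 × 0.12 = 7.32
  Customer focus 72 × 0.19 = 13.68
  Productivity 80.5 × 0.2 = 16.1
  Quality of work 61 × 0.05 = 3.05
Sum = 67.56
67.56 is ≥ 67 and < 84 → Tier 2

Tier 2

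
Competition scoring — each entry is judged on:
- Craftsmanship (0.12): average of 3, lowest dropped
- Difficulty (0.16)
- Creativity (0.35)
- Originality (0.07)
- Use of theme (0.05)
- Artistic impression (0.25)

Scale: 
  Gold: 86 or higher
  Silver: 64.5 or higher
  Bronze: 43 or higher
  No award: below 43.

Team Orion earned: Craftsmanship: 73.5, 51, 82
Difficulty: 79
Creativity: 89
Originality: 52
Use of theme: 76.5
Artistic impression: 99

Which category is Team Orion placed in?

Craftsmanship: drop 51 → average of remaining 2 = 155.5/2 = 77.75
Weighted total:
  Craftsmanship 77.75 × 0.12 = 9.33
  Difficulty 79 × 0.16 = 12.64
  Creativity 89 × 0.35 = 31.15
  Originality 52 × 0.07 = 3.64
  Use of theme 76.5 × 0.05 = 3.825
  Artistic impression 99 × 0.25 = 24.75
Sum = 85.335
85.335 is ≥ 64.5 and < 86 → Silver

Silver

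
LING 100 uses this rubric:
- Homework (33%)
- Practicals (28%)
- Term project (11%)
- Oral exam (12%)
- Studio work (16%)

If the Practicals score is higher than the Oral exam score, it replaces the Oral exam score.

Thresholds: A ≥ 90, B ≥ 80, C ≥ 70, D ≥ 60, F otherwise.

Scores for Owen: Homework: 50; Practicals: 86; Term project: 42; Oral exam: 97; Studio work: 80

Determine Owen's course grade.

Practicals (86) ≤ Oral exam (97), so Oral exam stays at 97.
Weighted total:
  Homework 50 × 0.33 = 16.5
  Practicals 86 × 0.28 = 24.08
  Term project 42 × 0.11 = 4.62
  Oral exam 97 × 0.12 = 11.64
  Studio work 80 × 0.16 = 12.8
Sum = 69.64
69.64 is ≥ 60 and < 70 → D

D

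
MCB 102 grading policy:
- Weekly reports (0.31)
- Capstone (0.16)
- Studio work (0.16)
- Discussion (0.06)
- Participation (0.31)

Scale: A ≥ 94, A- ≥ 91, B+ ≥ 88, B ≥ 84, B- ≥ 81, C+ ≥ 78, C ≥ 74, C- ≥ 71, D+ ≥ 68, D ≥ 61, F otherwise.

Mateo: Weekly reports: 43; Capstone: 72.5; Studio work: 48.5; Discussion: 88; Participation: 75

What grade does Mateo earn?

Weighted total:
  Weekly reports 43 × 0.31 = 13.33
  Capstone 72.5 × 0.16 = 11.6
  Studio work 48.5 × 0.16 = 7.76
  Discussion 88 × 0.06 = 5.28
  Participation 75 × 0.31 = 23.25
Sum = 61.22
61.22 is ≥ 61 and < 68 → D

D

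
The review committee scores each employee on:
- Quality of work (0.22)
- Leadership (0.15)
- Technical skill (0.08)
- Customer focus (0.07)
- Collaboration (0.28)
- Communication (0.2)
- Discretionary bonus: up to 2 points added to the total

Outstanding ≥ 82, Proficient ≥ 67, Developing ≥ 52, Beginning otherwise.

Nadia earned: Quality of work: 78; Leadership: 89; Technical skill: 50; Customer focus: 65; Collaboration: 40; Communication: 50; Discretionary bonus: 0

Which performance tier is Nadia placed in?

Developing

Weighted total:
  Quality of work 78 × 0.22 = 17.16
  Leadership 89 × 0.15 = 13.35
  Technical skill 50 × 0.08 = 4
  Customer focus 65 × 0.07 = 4.55
  Collaboration 40 × 0.28 = 11.2
  Communication 50 × 0.2 = 10
Sum = 60.26
Discretionary bonus: 60.26 + 0 = 60.26
60.26 is ≥ 52 and < 67 → Developing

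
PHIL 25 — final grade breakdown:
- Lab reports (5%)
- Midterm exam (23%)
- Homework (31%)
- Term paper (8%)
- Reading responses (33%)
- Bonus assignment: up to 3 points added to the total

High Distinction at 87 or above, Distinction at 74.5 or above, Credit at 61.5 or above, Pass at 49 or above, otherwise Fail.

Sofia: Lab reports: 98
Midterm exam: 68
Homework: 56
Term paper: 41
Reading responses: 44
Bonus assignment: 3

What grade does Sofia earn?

Weighted total:
  Lab reports 98 × 0.05 = 4.9
  Midterm exam 68 × 0.23 = 15.64
  Homework 56 × 0.31 = 17.36
  Term paper 41 × 0.08 = 3.28
  Reading responses 44 × 0.33 = 14.52
Sum = 55.7
Bonus assignment: 55.7 + 3 = 58.7
58.7 is ≥ 49 and < 61.5 → Pass

Pass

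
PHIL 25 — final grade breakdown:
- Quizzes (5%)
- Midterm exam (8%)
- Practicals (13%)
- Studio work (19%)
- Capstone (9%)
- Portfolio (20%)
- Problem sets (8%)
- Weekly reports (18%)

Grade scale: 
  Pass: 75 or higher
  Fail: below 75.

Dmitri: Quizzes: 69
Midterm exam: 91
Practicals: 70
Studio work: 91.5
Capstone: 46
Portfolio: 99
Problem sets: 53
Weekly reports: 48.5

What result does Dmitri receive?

Fail

Weighted total:
  Quizzes 69 × 0.05 = 3.45
  Midterm exam 91 × 0.08 = 7.28
  Practicals 70 × 0.13 = 9.1
  Studio work 91.5 × 0.19 = 17.385
  Capstone 46 × 0.09 = 4.14
  Portfolio 99 × 0.2 = 19.8
  Problem sets 53 × 0.08 = 4.24
  Weekly reports 48.5 × 0.18 = 8.73
Sum = 74.125
74.125 < 75 → Fail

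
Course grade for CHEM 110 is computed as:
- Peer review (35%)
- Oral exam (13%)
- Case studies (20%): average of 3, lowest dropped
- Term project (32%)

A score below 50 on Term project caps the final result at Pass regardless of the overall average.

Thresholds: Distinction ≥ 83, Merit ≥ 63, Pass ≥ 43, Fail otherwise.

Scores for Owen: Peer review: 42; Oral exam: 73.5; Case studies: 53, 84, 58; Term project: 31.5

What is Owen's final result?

Pass

Case studies: drop 53 → average of remaining 2 = 142/2 = 71
Term project score 31.5 < 50: minimum not met.
Weighted total:
  Peer review 42 × 0.35 = 14.7
  Oral exam 73.5 × 0.13 = 9.555
  Case studies 71 × 0.2 = 14.2
  Term project 31.5 × 0.32 = 10.08
Sum = 48.535
48.535 would be Pass; cap at Pass applies → Pass.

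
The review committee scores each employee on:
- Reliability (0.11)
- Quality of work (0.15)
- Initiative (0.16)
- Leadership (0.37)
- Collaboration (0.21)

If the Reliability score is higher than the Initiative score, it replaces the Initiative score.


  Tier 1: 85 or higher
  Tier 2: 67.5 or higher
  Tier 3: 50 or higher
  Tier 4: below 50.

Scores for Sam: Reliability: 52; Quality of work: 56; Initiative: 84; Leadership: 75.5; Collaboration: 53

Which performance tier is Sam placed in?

Tier 3

Reliability (52) ≤ Initiative (84), so Initiative stays at 84.
Weighted total:
  Reliability 52 × 0.11 = 5.72
  Quality of work 56 × 0.15 = 8.4
  Initiative 84 × 0.16 = 13.44
  Leadership 75.5 × 0.37 = 27.935
  Collaboration 53 × 0.21 = 11.13
Sum = 66.625
66.625 is ≥ 50 and < 67.5 → Tier 3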